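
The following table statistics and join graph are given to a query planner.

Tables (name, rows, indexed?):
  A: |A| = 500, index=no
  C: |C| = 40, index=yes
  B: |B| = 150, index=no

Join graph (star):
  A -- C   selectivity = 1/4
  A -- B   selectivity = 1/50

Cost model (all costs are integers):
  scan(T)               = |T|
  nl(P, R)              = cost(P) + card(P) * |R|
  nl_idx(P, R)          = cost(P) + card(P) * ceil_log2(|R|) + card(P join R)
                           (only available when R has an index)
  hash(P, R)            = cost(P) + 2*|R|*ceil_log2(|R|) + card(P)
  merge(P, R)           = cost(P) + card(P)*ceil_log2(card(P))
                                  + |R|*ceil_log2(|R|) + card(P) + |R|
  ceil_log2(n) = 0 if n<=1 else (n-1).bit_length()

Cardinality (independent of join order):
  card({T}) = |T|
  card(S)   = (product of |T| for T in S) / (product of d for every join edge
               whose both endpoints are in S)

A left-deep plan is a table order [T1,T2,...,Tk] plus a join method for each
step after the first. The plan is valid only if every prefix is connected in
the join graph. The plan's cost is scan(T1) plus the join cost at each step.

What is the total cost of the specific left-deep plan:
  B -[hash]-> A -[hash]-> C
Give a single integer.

11280

step 1: scan B: cost=150, card=150
step 2: join A via hash
    card(P join A) = 150*500/(50) = 1500
    cost = 150 + 2*500*9 + 150 = 9300
step 3: join C via hash
    card(P join C) = 1500*40/(4) = 15000
    cost = 9300 + 2*40*6 + 1500 = 11280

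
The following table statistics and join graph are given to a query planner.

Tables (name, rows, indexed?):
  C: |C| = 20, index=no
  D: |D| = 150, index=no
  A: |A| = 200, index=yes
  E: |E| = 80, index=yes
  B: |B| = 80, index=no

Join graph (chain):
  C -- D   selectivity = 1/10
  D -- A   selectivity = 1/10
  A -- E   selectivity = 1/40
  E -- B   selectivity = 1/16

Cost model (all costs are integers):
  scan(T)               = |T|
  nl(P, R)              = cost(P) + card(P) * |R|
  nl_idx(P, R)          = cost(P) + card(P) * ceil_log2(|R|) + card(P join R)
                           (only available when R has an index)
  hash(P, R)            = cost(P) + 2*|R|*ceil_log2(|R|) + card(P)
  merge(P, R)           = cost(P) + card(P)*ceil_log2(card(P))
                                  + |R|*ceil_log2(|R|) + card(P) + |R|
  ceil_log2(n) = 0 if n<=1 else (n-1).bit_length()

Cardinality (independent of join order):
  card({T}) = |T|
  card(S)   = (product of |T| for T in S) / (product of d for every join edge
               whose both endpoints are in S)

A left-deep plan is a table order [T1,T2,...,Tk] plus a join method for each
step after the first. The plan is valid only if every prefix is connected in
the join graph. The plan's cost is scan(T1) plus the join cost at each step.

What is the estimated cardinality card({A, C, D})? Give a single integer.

Tables in S: A(200), C(20), D(150)
Edges inside S: C-D(d=10), D-A(d=10)
numerator = 200 * 20 * 150 = 600000
denominator = 10 * 10 = 100
card(S) = 600000 / 100 = 6000

6000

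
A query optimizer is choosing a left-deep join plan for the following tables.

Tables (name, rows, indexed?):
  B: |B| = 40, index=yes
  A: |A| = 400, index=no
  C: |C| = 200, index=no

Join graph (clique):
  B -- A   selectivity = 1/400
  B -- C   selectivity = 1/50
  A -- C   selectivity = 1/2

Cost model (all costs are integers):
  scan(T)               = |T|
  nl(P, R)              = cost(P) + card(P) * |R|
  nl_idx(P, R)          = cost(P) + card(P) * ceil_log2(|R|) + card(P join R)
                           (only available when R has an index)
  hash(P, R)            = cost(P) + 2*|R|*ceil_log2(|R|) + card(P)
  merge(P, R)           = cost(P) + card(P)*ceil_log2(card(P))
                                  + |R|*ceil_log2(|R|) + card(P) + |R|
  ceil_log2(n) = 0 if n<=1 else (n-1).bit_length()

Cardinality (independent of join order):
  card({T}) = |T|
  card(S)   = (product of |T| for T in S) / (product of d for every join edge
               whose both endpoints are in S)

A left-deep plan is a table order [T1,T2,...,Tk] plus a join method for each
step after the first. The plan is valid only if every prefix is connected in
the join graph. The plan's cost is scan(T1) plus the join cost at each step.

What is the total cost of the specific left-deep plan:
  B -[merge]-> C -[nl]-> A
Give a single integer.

step 1: scan B: cost=40, card=40
step 2: join C via merge
    card(P join C) = 40*200/(50) = 160
    cost = 40 + 40*6 + 200*8 + 40 + 200 = 2120
step 3: join A via nl
    card(P join A) = 160*400/(400*2) = 80
    cost = 2120 + 160*400 = 66120

66120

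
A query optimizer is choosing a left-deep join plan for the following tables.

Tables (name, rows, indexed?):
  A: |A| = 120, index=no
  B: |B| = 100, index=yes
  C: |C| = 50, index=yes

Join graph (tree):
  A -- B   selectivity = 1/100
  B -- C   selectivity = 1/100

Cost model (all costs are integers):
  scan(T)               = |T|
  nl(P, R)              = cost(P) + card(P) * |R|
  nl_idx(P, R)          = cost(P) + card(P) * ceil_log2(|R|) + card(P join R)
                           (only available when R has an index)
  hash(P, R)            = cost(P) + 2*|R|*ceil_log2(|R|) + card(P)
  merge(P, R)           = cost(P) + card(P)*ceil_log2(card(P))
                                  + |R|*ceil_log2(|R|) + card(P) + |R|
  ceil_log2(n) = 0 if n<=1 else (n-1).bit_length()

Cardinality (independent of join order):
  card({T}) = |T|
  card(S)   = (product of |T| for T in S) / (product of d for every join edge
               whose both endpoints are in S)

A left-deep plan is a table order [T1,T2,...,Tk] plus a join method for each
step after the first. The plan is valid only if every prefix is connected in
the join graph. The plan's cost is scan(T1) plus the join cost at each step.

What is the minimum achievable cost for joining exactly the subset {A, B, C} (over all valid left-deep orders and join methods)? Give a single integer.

Selinger DP over subsets of {A,B,C}:
  {A}: scan cost=120, card=120
  {B}: scan cost=100, card=100
  {C}: scan cost=50, card=50
  {AB}: card=120; try (B,nl_idx)→1080, (B,hash)→1640, (A,merge)→1860, (B,merge)→1880, (A,hash)→1880, (A,nl)→12100 …(+1); best=1080 via (B,nl_idx)
  {BC}: card=50; try (B,nl_idx)→450, (C,nl_idx)→750, (C,hash)→800, (B,merge)→1200, (C,merge)→1250, (B,hash)→1500 …(+2); best=450 via (B,nl_idx)
  {ABC}: card=60; try (A,merge)→1760, (C,hash)→1800, (C,nl_idx)→1860, (A,hash)→2180, (C,merge)→2390, (A,nl)→6450 …(+1); best=1760 via (A,merge)

1760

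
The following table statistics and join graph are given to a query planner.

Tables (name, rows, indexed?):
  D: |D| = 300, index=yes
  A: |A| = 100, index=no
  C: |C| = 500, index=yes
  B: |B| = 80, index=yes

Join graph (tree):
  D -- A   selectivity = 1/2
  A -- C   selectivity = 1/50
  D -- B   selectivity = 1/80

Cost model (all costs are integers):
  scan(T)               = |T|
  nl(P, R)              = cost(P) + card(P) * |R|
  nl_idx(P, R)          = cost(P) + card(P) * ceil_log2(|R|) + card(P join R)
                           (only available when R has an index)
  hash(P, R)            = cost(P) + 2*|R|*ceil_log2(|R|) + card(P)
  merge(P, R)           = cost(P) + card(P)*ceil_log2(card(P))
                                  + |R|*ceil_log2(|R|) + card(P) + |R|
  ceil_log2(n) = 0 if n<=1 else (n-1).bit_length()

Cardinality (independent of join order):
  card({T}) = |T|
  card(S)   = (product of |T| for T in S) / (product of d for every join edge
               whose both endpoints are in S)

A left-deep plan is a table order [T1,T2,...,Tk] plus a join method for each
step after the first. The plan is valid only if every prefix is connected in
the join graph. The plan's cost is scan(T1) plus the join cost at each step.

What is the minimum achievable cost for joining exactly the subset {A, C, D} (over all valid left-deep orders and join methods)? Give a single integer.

8400

Selinger DP over subsets of {A,C,D}:
  {D}: scan cost=300, card=300
  {A}: scan cost=100, card=100
  {C}: scan cost=500, card=500
  {AD}: card=15000; try (A,hash)→2000, (D,merge)→3900, (A,merge)→4100, (D,hash)→5600, (D,nl_idx)→16000, (D,nl)→30100 …(+1); best=2000 via (A,hash)
  {AC}: card=1000; try (C,nl_idx)→2000, (A,hash)→2400, (C,merge)→5900, (A,merge)→6300, (C,hash)→9200, (C,nl)→50100 …(+1); best=2000 via (C,nl_idx)
  {ACD}: card=150000; try (D,hash)→8400, (D,merge)→16000, (C,hash)→26000, (D,nl_idx)→161000, (C,merge)→232000, (C,nl_idx)→287000 …(+2); best=8400 via (D,hash)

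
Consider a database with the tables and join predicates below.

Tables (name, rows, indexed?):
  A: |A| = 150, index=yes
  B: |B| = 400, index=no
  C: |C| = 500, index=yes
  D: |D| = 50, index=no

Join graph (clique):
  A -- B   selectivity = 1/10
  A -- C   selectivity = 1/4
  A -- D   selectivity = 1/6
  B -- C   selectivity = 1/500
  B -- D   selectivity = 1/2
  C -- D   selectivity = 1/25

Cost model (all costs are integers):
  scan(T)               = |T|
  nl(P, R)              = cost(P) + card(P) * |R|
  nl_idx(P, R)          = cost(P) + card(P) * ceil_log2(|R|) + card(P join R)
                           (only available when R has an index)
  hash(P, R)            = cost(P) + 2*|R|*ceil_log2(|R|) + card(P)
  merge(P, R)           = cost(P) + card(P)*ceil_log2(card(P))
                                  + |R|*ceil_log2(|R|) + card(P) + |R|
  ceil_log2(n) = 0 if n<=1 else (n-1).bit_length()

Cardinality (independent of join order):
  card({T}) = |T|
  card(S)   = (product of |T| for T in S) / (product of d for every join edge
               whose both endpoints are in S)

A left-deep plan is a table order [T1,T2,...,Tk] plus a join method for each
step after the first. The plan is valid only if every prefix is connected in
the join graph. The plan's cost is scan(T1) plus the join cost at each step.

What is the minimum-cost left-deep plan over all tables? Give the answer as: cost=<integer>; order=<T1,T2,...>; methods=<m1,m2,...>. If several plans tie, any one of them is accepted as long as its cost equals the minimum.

cost=8200; order=B,C,D,A; methods=nl_idx,hash,hash

Selinger DP (subsets sized 1..n):
  {A}: scan cost=150, card=150
  {B}: scan cost=400, card=400
  {C}: scan cost=500, card=500
  {D}: scan cost=50, card=50
  {AB}: card=6000; try (A,hash)→3200, (B,merge)→5500, (A,merge)→5750, (B,hash)→7500, (A,nl_idx)→9600, (B,nl)→60150 …(+1); best=3200 via (A,hash)
  {AC}: card=18750; try (A,hash)→3400, (C,merge)→6500, (A,merge)→6850, (C,hash)→9300, (C,nl_idx)→20250, (A,nl_idx)→23250 …(+2); best=3400 via (A,hash)
  {AD}: card=1250; try (D,hash)→900, (A,nl_idx)→1700, (A,merge)→1750, (D,merge)→1850, (A,hash)→2500, (A,nl)→7550 …(+1); best=900 via (D,hash)
  {BC}: card=400; try (C,nl_idx)→4400, (B,hash)→8200, (C,merge)→9400, (B,merge)→9500, (C,hash)→9800, (C,nl)→200400 …(+1); best=4400 via (C,nl_idx)
  {BD}: card=10000; try (D,hash)→1400, (B,merge)→4400, (D,merge)→4750, (B,hash)→7300, (B,nl)→20050, (D,nl)→20400; best=1400 via (D,hash)
  {CD}: card=1000; try (C,nl_idx)→1500, (D,hash)→1600, (C,merge)→5400, (D,merge)→5850, (C,hash)→9100, (C,nl)→25050 …(+1); best=1500 via (C,nl_idx)
  {ABC}: card=1500; try (A,hash)→7200, (A,nl_idx)→9100, (A,merge)→9750, (C,hash)→18200, (B,hash)→29350, (C,nl_idx)→58700 …(+5); best=7200 via (A,hash)
  {ABD}: card=25000; try (B,hash)→9350, (D,hash)→9800, (A,hash)→13800, (B,merge)→19900, (D,merge)→87550, (A,nl_idx)→106400 …(+4); best=9350 via (B,hash)
  {ACD}: card=6250; try (A,hash)→4900, (C,hash)→11150, (A,merge)→13850, (A,nl_idx)→15750, (C,nl_idx)→18400, (C,merge)→20900 …(+5); best=4900 via (A,hash)
  {BCD}: card=400; try (D,hash)→5400, (D,merge)→8750, (B,hash)→9700, (B,merge)→16500, (C,hash)→20400, (D,nl)→24400 …(+4); best=5400 via (D,hash)
  {ABCD}: card=250; try (A,hash)→8200, (A,nl_idx)→8850, (D,hash)→9300, (A,merge)→10750, (B,hash)→18350, (D,merge)→25550 …(+8); best=8200 via (A,hash)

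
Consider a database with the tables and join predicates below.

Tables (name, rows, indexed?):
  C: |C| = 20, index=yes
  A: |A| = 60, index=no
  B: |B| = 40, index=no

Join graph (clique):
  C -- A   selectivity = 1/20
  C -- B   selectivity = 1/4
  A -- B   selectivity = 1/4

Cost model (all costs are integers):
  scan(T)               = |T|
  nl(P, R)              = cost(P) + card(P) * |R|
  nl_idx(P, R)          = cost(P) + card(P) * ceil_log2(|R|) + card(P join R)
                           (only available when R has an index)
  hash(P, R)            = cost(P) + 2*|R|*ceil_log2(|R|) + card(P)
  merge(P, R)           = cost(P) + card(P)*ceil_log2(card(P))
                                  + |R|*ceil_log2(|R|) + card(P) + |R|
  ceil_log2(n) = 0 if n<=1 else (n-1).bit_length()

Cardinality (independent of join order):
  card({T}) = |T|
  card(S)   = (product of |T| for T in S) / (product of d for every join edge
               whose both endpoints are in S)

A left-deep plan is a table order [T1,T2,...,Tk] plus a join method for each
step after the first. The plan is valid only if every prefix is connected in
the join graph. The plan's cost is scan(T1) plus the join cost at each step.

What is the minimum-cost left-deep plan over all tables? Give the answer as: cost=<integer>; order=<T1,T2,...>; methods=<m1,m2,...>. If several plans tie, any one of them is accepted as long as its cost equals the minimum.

Selinger DP (subsets sized 1..n):
  {C}: scan cost=20, card=20
  {A}: scan cost=60, card=60
  {B}: scan cost=40, card=40
  {AC}: card=60; try (C,hash)→320, (C,nl_idx)→420, (A,merge)→560, (C,merge)→600, (A,hash)→760, (A,nl)→1220 …(+1); best=320 via (C,hash)
  {BC}: card=200; try (C,hash)→280, (B,merge)→420, (C,merge)→440, (C,nl_idx)→440, (B,hash)→520, (B,nl)→820 …(+1); best=280 via (C,hash)
  {AB}: card=600; try (B,hash)→600, (A,merge)→740, (B,merge)→760, (A,hash)→800, (A,nl)→2440, (B,nl)→2460; best=600 via (B,hash)
  {ABC}: card=150; try (B,hash)→860, (B,merge)→1020, (A,hash)→1200, (C,hash)→1400, (A,merge)→2500, (B,nl)→2720 …(+4); best=860 via (B,hash)

cost=860; order=A,C,B; methods=hash,hash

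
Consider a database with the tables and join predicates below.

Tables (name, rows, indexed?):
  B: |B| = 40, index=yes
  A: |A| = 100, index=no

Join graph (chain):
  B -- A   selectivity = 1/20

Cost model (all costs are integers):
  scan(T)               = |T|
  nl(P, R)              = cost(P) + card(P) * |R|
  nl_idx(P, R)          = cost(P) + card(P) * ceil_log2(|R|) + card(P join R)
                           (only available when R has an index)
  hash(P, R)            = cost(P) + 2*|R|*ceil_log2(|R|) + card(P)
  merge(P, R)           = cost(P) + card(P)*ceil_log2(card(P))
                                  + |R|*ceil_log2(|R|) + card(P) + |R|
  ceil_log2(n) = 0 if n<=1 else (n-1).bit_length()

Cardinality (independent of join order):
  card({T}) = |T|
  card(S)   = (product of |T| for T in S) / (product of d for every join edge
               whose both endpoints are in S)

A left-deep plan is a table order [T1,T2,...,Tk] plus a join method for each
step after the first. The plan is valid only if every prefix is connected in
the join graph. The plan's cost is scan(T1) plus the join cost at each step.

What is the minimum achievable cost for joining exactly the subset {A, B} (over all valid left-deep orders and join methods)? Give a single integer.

Selinger DP over subsets of {A,B}:
  {B}: scan cost=40, card=40
  {A}: scan cost=100, card=100
  {AB}: card=200; try (B,hash)→680, (B,nl_idx)→900, (A,merge)→1120, (B,merge)→1180, (A,hash)→1480, (A,nl)→4040 …(+1); best=680 via (B,hash)

680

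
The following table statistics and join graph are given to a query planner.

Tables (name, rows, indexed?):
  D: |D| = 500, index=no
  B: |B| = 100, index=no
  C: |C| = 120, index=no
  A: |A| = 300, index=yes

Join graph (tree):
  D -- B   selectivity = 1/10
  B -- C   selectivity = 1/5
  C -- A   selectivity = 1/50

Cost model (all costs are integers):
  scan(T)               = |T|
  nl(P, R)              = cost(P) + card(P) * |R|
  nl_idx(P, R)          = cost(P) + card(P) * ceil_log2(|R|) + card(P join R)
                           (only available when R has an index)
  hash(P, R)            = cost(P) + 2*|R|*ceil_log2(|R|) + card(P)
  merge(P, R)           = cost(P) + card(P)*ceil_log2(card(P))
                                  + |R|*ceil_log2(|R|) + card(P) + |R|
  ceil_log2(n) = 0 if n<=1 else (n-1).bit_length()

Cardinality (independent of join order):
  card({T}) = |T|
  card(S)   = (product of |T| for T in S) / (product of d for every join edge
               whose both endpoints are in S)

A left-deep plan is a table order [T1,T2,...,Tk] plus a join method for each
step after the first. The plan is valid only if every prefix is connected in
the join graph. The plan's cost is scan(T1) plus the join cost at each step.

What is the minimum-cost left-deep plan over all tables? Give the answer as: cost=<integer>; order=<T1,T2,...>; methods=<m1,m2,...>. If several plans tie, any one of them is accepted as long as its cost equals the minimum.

Selinger DP (subsets sized 1..n):
  {D}: scan cost=500, card=500
  {B}: scan cost=100, card=100
  {C}: scan cost=120, card=120
  {A}: scan cost=300, card=300
  {BD}: card=5000; try (B,hash)→2400, (D,merge)→5900, (B,merge)→6300, (D,hash)→9200, (D,nl)→50100, (B,nl)→50500; best=2400 via (B,hash)
  {BC}: card=2400; try (B,hash)→1640, (C,merge)→1860, (C,hash)→1880, (B,merge)→1880, (C,nl)→12100, (B,nl)→12120; best=1640 via (B,hash)
  {AC}: card=720; try (A,nl_idx)→1920, (C,hash)→2280, (A,merge)→4080, (C,merge)→4260, (A,hash)→5640, (A,nl)→36120 …(+1); best=1920 via (A,nl_idx)
  {BCD}: card=120000; try (C,hash)→9080, (D,hash)→13040, (D,merge)→37840, (C,merge)→73360, (C,nl)→602400, (D,nl)→1201640; best=9080 via (C,hash)
  {ABC}: card=14400; try (B,hash)→4040, (A,hash)→9440, (B,merge)→10640, (A,merge)→35840, (A,nl_idx)→37640, (B,nl)→73920 …(+1); best=4040 via (B,hash)
  {ABCD}: card=720000; try (D,hash)→27440, (A,hash)→134480, (D,merge)→225040, (A,nl_idx)→1809080, (A,merge)→2172080, (D,nl)→7204040 …(+1); best=27440 via (D,hash)

cost=27440; order=C,A,B,D; methods=nl_idx,hash,hash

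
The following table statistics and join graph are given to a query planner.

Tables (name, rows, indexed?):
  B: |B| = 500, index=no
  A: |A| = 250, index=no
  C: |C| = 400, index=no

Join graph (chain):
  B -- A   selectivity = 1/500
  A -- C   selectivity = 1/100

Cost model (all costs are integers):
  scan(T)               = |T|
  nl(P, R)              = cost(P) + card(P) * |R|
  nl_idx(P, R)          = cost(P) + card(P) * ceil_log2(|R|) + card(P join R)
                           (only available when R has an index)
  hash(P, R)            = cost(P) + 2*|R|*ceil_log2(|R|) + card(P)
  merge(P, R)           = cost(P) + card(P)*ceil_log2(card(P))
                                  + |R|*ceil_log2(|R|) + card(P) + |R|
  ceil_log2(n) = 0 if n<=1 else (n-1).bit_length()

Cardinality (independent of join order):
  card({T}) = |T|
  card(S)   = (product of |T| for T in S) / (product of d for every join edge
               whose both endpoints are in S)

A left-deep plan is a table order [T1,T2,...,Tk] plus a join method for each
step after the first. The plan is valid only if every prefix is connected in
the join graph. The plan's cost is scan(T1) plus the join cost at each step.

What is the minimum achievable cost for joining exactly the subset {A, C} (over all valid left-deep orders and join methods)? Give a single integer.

Selinger DP over subsets of {A,C}:
  {A}: scan cost=250, card=250
  {C}: scan cost=400, card=400
  {AC}: card=1000; try (A,hash)→4800, (C,merge)→6500, (A,merge)→6650, (C,hash)→7700, (C,nl)→100250, (A,nl)→100400; best=4800 via (A,hash)

4800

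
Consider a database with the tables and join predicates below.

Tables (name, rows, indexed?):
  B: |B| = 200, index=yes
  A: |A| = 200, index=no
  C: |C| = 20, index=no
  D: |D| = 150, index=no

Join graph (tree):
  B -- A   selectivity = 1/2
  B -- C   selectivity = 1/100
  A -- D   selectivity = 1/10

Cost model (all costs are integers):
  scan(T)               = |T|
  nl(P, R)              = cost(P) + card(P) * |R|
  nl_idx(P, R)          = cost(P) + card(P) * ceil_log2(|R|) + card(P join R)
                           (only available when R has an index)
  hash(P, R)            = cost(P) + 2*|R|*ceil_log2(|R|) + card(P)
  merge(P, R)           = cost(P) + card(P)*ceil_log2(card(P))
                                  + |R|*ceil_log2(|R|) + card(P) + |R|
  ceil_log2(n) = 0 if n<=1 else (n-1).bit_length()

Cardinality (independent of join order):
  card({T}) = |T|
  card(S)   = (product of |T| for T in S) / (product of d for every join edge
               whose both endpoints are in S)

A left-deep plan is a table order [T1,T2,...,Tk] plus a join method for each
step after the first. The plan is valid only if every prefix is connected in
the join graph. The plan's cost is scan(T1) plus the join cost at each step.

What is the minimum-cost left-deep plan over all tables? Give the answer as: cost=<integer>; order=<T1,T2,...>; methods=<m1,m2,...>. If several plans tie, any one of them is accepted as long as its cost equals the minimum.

Selinger DP (subsets sized 1..n):
  {B}: scan cost=200, card=200
  {A}: scan cost=200, card=200
  {C}: scan cost=20, card=20
  {D}: scan cost=150, card=150
  {AB}: card=20000; try (B,hash)→3600, (A,hash)→3600, (B,merge)→3800, (A,merge)→3800, (B,nl_idx)→21800, (B,nl)→40200 …(+1); best=3600 via (B,hash)
  {BC}: card=40; try (B,nl_idx)→220, (C,hash)→600, (B,merge)→1940, (C,merge)→2120, (B,hash)→3240, (B,nl)→4020 …(+1); best=220 via (B,nl_idx)
  {AD}: card=3000; try (D,hash)→2800, (A,merge)→3300, (D,merge)→3350, (A,hash)→3500, (A,nl)→30150, (D,nl)→30200; best=2800 via (D,hash)
  {ABC}: card=4000; try (A,merge)→2300, (A,hash)→3460, (A,nl)→8220, (C,hash)→23800, (C,merge)→323720, (C,nl)→403600; best=2300 via (A,merge)
  {ABD}: card=300000; try (B,hash)→9000, (D,hash)→26000, (B,merge)→43600, (D,merge)→324950, (B,nl_idx)→326800, (B,nl)→602800 …(+1); best=9000 via (B,hash)
  {ABCD}: card=60000; try (D,hash)→8700, (D,merge)→55650, (C,hash)→309200, (D,nl)→602300, (C,nl)→6009000, (C,merge)→6009120; best=8700 via (D,hash)

cost=8700; order=C,B,A,D; methods=nl_idx,merge,hash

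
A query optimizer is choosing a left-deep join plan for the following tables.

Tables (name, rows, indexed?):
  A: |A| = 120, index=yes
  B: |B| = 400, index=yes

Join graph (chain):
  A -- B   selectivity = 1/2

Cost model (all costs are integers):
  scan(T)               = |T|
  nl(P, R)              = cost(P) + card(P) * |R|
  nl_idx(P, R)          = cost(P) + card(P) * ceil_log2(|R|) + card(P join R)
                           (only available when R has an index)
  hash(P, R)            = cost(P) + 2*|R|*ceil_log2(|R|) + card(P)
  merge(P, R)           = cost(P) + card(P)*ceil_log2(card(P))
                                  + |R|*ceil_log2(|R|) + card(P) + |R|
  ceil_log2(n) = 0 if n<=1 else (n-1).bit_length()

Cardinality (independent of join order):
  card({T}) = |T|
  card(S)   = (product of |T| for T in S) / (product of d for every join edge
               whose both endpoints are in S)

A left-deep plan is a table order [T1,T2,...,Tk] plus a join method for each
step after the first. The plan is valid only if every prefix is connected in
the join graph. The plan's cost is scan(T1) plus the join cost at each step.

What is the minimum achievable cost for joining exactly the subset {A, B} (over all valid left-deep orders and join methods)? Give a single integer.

Selinger DP over subsets of {A,B}:
  {A}: scan cost=120, card=120
  {B}: scan cost=400, card=400
  {AB}: card=24000; try (A,hash)→2480, (B,merge)→5080, (A,merge)→5360, (B,hash)→7440, (B,nl_idx)→25200, (A,nl_idx)→27200 …(+2); best=2480 via (A,hash)

2480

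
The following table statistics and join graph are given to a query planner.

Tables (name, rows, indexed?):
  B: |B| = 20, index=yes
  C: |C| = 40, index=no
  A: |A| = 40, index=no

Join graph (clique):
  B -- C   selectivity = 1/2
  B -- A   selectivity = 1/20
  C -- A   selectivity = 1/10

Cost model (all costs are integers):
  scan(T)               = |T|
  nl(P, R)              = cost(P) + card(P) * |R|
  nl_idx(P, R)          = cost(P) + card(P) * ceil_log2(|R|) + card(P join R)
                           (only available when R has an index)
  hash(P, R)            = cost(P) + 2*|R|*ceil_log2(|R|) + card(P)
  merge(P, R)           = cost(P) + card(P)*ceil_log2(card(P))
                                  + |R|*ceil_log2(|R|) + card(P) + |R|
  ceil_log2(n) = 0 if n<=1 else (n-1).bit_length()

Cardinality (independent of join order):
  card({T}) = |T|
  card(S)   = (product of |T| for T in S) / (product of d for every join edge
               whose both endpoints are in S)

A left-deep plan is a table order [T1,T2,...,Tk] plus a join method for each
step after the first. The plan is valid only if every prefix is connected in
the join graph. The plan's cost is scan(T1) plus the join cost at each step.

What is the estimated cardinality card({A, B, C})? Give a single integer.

80

Tables in S: A(40), B(20), C(40)
Edges inside S: B-C(d=2), B-A(d=20), C-A(d=10)
numerator = 40 * 20 * 40 = 32000
denominator = 2 * 20 * 10 = 400
card(S) = 32000 / 400 = 80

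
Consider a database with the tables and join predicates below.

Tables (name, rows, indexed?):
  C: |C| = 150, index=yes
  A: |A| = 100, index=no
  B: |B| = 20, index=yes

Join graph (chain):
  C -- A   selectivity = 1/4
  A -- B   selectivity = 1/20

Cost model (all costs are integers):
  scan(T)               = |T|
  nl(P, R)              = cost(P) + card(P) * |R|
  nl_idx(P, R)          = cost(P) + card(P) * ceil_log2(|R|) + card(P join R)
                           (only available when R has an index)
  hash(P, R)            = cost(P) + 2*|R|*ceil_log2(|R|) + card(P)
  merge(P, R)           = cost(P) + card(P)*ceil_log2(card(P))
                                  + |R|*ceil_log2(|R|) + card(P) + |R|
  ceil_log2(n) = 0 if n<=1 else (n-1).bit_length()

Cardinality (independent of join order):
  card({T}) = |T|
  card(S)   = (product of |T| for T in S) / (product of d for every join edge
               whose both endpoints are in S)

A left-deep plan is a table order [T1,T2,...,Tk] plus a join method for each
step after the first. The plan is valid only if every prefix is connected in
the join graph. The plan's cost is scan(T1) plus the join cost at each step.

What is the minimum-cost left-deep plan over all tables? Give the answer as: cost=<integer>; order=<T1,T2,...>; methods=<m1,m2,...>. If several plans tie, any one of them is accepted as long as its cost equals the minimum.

cost=2550; order=A,B,C; methods=hash,merge

Selinger DP (subsets sized 1..n):
  {C}: scan cost=150, card=150
  {A}: scan cost=100, card=100
  {B}: scan cost=20, card=20
  {AC}: card=3750; try (A,hash)→1700, (C,merge)→2250, (A,merge)→2300, (C,hash)→2600, (C,nl_idx)→4650, (C,nl)→15100 …(+1); best=1700 via (A,hash)
  {AB}: card=100; try (B,hash)→400, (B,nl_idx)→700, (A,merge)→940, (B,merge)→1020, (A,hash)→1440, (A,nl)→2020 …(+1); best=400 via (B,hash)
  {ABC}: card=3750; try (C,merge)→2550, (C,hash)→2900, (C,nl_idx)→4950, (B,hash)→5650, (C,nl)→15400, (B,nl_idx)→24200 …(+2); best=2550 via (C,merge)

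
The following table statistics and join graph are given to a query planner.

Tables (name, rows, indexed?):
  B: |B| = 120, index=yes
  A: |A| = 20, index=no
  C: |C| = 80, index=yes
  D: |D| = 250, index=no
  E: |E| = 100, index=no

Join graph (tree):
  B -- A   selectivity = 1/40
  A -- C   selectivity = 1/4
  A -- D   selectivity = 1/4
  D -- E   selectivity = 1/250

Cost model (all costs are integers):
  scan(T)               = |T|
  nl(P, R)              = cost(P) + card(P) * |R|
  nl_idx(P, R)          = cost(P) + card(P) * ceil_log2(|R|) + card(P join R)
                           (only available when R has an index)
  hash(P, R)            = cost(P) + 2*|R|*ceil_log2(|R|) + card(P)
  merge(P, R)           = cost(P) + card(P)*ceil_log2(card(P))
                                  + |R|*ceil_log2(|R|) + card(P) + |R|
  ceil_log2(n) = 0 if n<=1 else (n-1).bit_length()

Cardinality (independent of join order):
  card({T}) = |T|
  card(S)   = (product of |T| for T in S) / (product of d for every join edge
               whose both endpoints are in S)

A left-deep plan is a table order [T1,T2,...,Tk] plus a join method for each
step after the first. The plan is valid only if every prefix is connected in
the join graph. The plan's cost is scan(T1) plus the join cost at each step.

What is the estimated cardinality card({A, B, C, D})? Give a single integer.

75000

Tables in S: A(20), B(120), C(80), D(250)
Edges inside S: B-A(d=40), A-C(d=4), A-D(d=4)
numerator = 20 * 120 * 80 * 250 = 48000000
denominator = 40 * 4 * 4 = 640
card(S) = 48000000 / 640 = 75000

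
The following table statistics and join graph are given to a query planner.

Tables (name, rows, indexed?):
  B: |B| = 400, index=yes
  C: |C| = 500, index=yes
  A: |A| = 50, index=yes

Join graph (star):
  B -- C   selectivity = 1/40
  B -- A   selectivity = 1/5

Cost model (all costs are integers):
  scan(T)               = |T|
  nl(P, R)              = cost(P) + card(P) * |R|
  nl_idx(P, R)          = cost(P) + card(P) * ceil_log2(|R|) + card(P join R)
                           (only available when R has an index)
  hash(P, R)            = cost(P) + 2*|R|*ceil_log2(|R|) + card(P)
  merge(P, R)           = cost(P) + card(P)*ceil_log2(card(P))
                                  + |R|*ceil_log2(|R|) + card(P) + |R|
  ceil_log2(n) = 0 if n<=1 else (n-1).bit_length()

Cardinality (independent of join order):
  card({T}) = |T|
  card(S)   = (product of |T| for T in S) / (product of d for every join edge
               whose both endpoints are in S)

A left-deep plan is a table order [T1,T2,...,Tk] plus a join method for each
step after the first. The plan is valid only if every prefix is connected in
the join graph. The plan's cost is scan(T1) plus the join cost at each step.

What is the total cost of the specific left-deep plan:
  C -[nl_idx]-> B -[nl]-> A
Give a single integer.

260000

step 1: scan C: cost=500, card=500
step 2: join B via nl_idx
    card(P join B) = 500*400/(40) = 5000
    cost = 500 + 500*9 + 5000 = 10000
step 3: join A via nl
    card(P join A) = 5000*50/(5) = 50000
    cost = 10000 + 5000*50 = 260000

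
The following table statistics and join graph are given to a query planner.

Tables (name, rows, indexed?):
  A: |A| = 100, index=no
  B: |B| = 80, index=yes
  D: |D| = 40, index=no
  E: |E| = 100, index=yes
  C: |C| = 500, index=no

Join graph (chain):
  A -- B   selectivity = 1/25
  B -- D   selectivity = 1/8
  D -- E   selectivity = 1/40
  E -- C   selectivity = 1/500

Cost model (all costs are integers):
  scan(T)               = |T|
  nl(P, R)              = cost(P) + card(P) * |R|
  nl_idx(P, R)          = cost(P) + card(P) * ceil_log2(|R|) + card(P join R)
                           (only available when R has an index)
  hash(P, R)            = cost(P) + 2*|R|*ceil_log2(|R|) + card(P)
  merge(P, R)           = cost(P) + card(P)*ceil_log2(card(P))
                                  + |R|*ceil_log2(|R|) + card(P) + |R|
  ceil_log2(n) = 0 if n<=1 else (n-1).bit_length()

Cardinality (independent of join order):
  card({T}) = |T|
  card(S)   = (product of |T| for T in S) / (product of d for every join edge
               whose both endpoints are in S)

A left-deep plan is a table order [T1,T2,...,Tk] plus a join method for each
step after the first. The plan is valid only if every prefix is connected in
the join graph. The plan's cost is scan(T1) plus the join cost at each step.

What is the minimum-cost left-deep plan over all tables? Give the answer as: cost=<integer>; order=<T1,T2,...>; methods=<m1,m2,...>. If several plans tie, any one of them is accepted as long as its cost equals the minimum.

cost=6600; order=C,E,D,B,A; methods=hash,hash,hash,hash

Selinger DP (subsets sized 1..n):
  {A}: scan cost=100, card=100
  {B}: scan cost=80, card=80
  {D}: scan cost=40, card=40
  {E}: scan cost=100, card=100
  {C}: scan cost=500, card=500
  {AB}: card=320; try (B,nl_idx)→1120, (B,hash)→1320, (A,merge)→1520, (B,merge)→1540, (A,hash)→1560, (A,nl)→8080 …(+1); best=1120 via (B,nl_idx)
  {BD}: card=400; try (D,hash)→640, (B,nl_idx)→720, (B,merge)→960, (D,merge)→1000, (B,hash)→1200, (B,nl)→3240 …(+1); best=640 via (D,hash)
  {DE}: card=100; try (E,nl_idx)→420, (D,hash)→680, (E,merge)→1120, (D,merge)→1180, (E,hash)→1480, (E,nl)→4040 …(+1); best=420 via (E,nl_idx)
  {CE}: card=100; try (E,hash)→2400, (E,nl_idx)→4100, (C,merge)→5900, (E,merge)→6300, (C,hash)→9200, (C,nl)→50100 …(+1); best=2400 via (E,hash)
  {ABD}: card=1600; try (D,hash)→1920, (A,hash)→2440, (D,merge)→4600, (A,merge)→5440, (D,nl)→13920, (A,nl)→40640; best=1920 via (D,hash)
  {BDE}: card=1000; try (B,hash)→1640, (B,merge)→1860, (B,nl_idx)→2120, (E,hash)→2440, (E,nl_idx)→4440, (E,merge)→5440 …(+2); best=1640 via (B,hash)
  {CDE}: card=100; try (D,hash)→2980, (D,merge)→3480, (C,merge)→6220, (D,nl)→6400, (C,hash)→9520, (C,nl)→50420; best=2980 via (D,hash)
  {ABDE}: card=4000; try (A,hash)→4040, (E,hash)→4920, (A,merge)→13440, (E,nl_idx)→17120, (E,merge)→21920, (A,nl)→101640 …(+1); best=4040 via (A,hash)
  {BCDE}: card=1000; try (B,hash)→4200, (B,merge)→4420, (B,nl_idx)→4680, (B,nl)→10980, (C,hash)→11640, (C,merge)→17640 …(+1); best=4200 via (B,hash)
  {ABCDE}: card=4000; try (A,hash)→6600, (A,merge)→16000, (C,hash)→17040, (C,merge)→61040, (A,nl)→104200, (C,nl)→2004040; best=6600 via (A,hash)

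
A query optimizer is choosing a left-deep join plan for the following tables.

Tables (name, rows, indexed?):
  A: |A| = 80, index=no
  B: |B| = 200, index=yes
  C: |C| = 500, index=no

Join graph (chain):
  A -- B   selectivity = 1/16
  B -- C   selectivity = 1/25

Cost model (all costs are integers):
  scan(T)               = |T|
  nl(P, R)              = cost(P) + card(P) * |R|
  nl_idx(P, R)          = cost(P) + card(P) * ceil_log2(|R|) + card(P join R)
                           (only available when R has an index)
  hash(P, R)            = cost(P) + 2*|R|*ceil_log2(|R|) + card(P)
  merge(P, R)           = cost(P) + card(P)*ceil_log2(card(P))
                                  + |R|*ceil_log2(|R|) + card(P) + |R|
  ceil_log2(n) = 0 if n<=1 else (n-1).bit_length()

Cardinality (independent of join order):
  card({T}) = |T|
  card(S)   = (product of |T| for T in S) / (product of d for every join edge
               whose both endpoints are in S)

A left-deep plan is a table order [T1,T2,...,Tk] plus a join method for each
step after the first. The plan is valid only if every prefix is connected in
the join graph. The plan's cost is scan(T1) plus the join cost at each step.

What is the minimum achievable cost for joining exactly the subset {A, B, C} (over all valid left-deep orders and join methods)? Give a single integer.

9320

Selinger DP over subsets of {A,B,C}:
  {A}: scan cost=80, card=80
  {B}: scan cost=200, card=200
  {C}: scan cost=500, card=500
  {AB}: card=1000; try (A,hash)→1520, (B,nl_idx)→1720, (B,merge)→2520, (A,merge)→2640, (B,hash)→3360, (B,nl)→16080 …(+1); best=1520 via (A,hash)
  {BC}: card=4000; try (B,hash)→4200, (C,merge)→7000, (B,merge)→7300, (B,nl_idx)→8500, (C,hash)→9400, (C,nl)→100200 …(+1); best=4200 via (B,hash)
  {ABC}: card=20000; try (A,hash)→9320, (C,hash)→11520, (C,merge)→17520, (A,merge)→56840, (A,nl)→324200, (C,nl)→501520; best=9320 via (A,hash)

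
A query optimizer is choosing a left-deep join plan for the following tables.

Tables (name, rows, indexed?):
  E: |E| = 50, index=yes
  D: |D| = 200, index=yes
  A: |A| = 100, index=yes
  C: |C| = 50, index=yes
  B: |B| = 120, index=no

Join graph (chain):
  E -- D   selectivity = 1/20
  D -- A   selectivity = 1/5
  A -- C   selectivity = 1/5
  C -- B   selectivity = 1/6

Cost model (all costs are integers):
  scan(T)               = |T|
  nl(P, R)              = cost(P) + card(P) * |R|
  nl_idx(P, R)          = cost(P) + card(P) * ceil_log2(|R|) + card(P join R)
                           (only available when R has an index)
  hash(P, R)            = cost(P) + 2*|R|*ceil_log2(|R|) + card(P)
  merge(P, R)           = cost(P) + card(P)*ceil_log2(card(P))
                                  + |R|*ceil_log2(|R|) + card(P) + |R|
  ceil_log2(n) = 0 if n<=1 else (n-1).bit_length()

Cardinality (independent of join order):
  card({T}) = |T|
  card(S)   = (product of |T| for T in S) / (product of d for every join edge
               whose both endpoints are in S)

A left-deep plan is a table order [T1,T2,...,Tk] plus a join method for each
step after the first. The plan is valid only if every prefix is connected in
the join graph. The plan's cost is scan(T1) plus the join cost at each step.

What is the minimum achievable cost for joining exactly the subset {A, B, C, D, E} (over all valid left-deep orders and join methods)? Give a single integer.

115130

Selinger DP over subsets of {A,B,C,D,E}:
  {E}: scan cost=50, card=50
  {D}: scan cost=200, card=200
  {A}: scan cost=100, card=100
  {C}: scan cost=50, card=50
  {B}: scan cost=120, card=120
  {DE}: card=500; try (D,nl_idx)→950, (E,hash)→1000, (E,nl_idx)→1900, (D,merge)→2200, (E,merge)→2350, (D,hash)→3300 …(+2); best=950 via (D,nl_idx)
  {AD}: card=4000; try (A,hash)→1800, (D,merge)→2700, (A,merge)→2800, (D,hash)→3400, (D,nl_idx)→4900, (A,nl_idx)→5600 …(+2); best=1800 via (A,hash)
  {AC}: card=1000; try (C,hash)→800, (A,merge)→1200, (C,merge)→1250, (A,nl_idx)→1400, (A,hash)→1500, (C,nl_idx)→1700 …(+2); best=800 via (C,hash)
  {BC}: card=1000; try (C,hash)→840, (B,merge)→1360, (C,merge)→1430, (B,hash)→1780, (C,nl_idx)→1840, (B,nl)→6050 …(+1); best=840 via (C,hash)
  {ADE}: card=10000; try (A,hash)→2850, (E,hash)→6400, (A,merge)→6750, (A,nl_idx)→14450, (E,nl_idx)→35800, (A,nl)→50950 …(+2); best=2850 via (A,hash)
  {ACD}: card=40000; try (D,hash)→5000, (C,hash)→6400, (D,merge)→13600, (D,nl_idx)→48800, (C,merge)→54150, (C,nl_idx)→65800 …(+2); best=5000 via (D,hash)
  {ABC}: card=20000; try (A,hash)→3240, (B,hash)→3480, (A,merge)→12640, (B,merge)→12760, (A,nl_idx)→27840, (A,nl)→100840 …(+1); best=3240 via (A,hash)
  {ACDE}: card=100000; try (C,hash)→13450, (E,hash)→45600, (C,merge)→153200, (C,nl_idx)→162850, (E,nl_idx)→345000, (C,nl)→502850 …(+2); best=13450 via (C,hash)
  {ABCD}: card=800000; try (D,hash)→26440, (B,hash)→46680, (D,merge)→325040, (B,merge)→685960, (D,nl_idx)→963240, (D,nl)→4003240 …(+1); best=26440 via (D,hash)
  {ABCDE}: card=2000000; try (B,hash)→115130, (E,hash)→827040, (B,merge)→1814410, (E,nl_idx)→6826440, (B,nl)→12013450, (E,merge)→16826790 …(+1); best=115130 via (B,hash)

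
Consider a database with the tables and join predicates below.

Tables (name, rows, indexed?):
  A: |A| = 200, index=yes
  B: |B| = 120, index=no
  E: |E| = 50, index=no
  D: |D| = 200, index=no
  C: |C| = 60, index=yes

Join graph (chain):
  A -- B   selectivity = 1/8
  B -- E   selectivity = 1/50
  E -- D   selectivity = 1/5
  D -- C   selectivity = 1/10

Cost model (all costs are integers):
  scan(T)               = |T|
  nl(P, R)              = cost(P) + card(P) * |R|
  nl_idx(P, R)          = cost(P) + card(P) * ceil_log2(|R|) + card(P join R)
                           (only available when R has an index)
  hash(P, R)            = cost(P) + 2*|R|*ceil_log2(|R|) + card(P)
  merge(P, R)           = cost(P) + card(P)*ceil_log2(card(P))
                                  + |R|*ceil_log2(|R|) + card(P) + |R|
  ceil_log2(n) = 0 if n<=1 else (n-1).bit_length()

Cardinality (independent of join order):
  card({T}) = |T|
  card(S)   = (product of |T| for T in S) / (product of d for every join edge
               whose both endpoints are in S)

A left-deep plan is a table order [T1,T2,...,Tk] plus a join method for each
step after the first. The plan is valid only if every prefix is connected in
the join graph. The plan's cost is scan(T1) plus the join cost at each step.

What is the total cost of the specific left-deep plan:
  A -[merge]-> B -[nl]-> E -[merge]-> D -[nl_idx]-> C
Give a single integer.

1633760

step 1: scan A: cost=200, card=200
step 2: join B via merge
    card(P join B) = 200*120/(8) = 3000
    cost = 200 + 200*8 + 120*7 + 200 + 120 = 2960
step 3: join E via nl
    card(P join E) = 3000*50/(50) = 3000
    cost = 2960 + 3000*50 = 152960
step 4: join D via merge
    card(P join D) = 3000*200/(5) = 120000
    cost = 152960 + 3000*12 + 200*8 + 3000 + 200 = 193760
step 5: join C via nl_idx
    card(P join C) = 120000*60/(10) = 720000
    cost = 193760 + 120000*6 + 720000 = 1633760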